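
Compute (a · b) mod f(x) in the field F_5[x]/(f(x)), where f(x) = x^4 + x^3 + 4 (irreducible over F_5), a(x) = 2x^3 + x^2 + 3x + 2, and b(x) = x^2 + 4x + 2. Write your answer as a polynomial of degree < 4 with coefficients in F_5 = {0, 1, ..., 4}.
a · b ≡ 4x^3 + x^2 + x + 1 (mod f(x))

Multiply in F_5[x]: a(x)·b(x) = (2x^3 + x^2 + 3x + 2)·(x^2 + 4x + 2) = 2x^5 + 4x^4 + x^3 + x^2 + 4x + 4. This has degree ≥ 4, so divide by f(x) over F_5: 2x^5 + 4x^4 + x^3 + x^2 + 4x + 4 = (2x + 2)·(x^4 + x^3 + 4) + (4x^3 + x^2 + x + 1). Hence a·b ≡ 4x^3 + x^2 + x + 1 (mod f). (F_5[x]/(f) is a field with 5^4 = 625 elements since f is irreducible of degree 4.)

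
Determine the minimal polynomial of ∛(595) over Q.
m_α(x) = x^3 - 595

α satisfies α^3 = 595, so x^3 - 595 annihilates α. By the rational root test, a rational root p/q (in lowest terms) of x^3 - 595 would satisfy p^3 = 595 q^3, forcing q = 1 and p^3 = 595; but 595 is not a perfect cube, contradiction. A monic cubic over Q with no rational root is irreducible (any nontrivial factorization would include a linear factor). Hence x^3 - 595 is the minimal polynomial of α, and in particular [Q(α):Q] = 3.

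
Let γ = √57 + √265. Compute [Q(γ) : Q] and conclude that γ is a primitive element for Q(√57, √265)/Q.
[Q(γ) : Q] = 4 (equivalently, Q(γ) = Q(√57, √265))

Obviously Q(γ) ⊆ Q(√57, √265), and [Q(√57, √265):Q] = 4 (since 57, 265 are distinct squarefree integers > 1 with 15105 not a perfect square). To show equality we compute the minimal polynomial of γ. From γ = √57 + √265: γ^2 = 57 + 2√(15105) + 265 = 322 + 2√(15105), so γ^2 - 322 = 2√(15105); squaring, (γ^2 - 322)^2 = 4·15105, i.e. γ^4 - 644γ^2 + 103684 - 60420 = 0, i.e. γ^4 - 644γ^2 + 43264 = 0. So γ is a root of x^4 - 644x^2 + 43264. This polynomial is irreducible over Q: it has no rational root (each ±√57 ± √265 is irrational), and any factorization into two quadratics over Q would force √(15105) ∈ Q (pairing opposite roots) or √57, √265 ∈ Q (other pairings), all impossible. Hence [Q(γ):Q] = 4 = [Q(√57, √265):Q], so Q(γ) = Q(√57, √265).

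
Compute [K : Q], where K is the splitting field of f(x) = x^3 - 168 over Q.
[K : Q] = 6

The roots of x^3 - 168 are ∛168, ω∛168, ω^2∛168 where ω = e^(2πi/3) is a primitive cube root of unity, so K = Q(∛168, ω). Now [Q(∛168):Q] = 3 (since 168 is not a perfect cube, x^3 - 168 is irreducible) and [Q(ω):Q] = 2. Both 2 and 3 divide [K:Q], and [K:Q] ≤ 3·2 = 6, so [K:Q] = 6. (Equivalently: Q(∛168) ⊂ R but ω ∉ R, so [K : Q(∛168)] = 2.)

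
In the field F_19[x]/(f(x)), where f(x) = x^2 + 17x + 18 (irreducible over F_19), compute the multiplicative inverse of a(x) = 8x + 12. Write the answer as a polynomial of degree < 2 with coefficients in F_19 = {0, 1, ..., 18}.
a(x)^(-1) ≡ 5x + 11 (mod f(x))

Since f is irreducible over F_19, F_19[x]/(f) is a field and a(x) ≠ 0 has an inverse. Apply the extended Euclidean algorithm to f(x) and a(x) in F_19[x]: f(x) = (12x + 15)·a(x) + (9). The last nonzero remainder is the constant 9 = gcd(f, a) in F_19. Back-substituting through the division chain expresses 9 = s(x)·a(x) + t(x)·f(x) with s(x) ≡ 7x + 4 (mod f), so (7x + 4)·a(x) ≡ 9 (mod f). Multiplying by 9^(-1) ≡ 17 in F_19 gives a(x)^(-1) ≡ 17·(7x + 4) ≡ 5x + 11 (mod f). Check: (8x + 12)·(5x + 11) = 2x^2 + 15x + 18 ≡ 1 (mod x^2 + 17x + 18).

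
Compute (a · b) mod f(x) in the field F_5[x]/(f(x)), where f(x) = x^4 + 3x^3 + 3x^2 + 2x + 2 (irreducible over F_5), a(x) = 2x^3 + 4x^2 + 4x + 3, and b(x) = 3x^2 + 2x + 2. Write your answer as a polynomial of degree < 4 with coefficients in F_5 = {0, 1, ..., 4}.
a · b ≡ 2x^3 + 4x^2 + x (mod f(x))

Multiply in F_5[x]: a(x)·b(x) = (2x^3 + 4x^2 + 4x + 3)·(3x^2 + 2x + 2) = x^5 + x^4 + 4x^3 + 4x + 1. This has degree ≥ 4, so divide by f(x) over F_5: x^5 + x^4 + 4x^3 + 4x + 1 = (x + 3)·(x^4 + 3x^3 + 3x^2 + 2x + 2) + (2x^3 + 4x^2 + x). Hence a·b ≡ 2x^3 + 4x^2 + x (mod f). (F_5[x]/(f) is a field with 5^4 = 625 elements since f is irreducible of degree 4.)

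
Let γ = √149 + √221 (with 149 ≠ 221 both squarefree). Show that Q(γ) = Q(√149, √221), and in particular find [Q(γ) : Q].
[Q(γ) : Q] = 4 (equivalently, Q(γ) = Q(√149, √221))

Obviously Q(γ) ⊆ Q(√149, √221), and [Q(√149, √221):Q] = 4 (since 149, 221 are distinct squarefree integers > 1 with 32929 not a perfect square). To show equality we compute the minimal polynomial of γ. From γ = √149 + √221: γ^2 = 149 + 2√(32929) + 221 = 370 + 2√(32929), so γ^2 - 370 = 2√(32929); squaring, (γ^2 - 370)^2 = 4·32929, i.e. γ^4 - 740γ^2 + 136900 - 131716 = 0, i.e. γ^4 - 740γ^2 + 5184 = 0. So γ is a root of x^4 - 740x^2 + 5184. This polynomial is irreducible over Q: it has no rational root (each ±√149 ± √221 is irrational), and any factorization into two quadratics over Q would force √(32929) ∈ Q (pairing opposite roots) or √149, √221 ∈ Q (other pairings), all impossible. Hence [Q(γ):Q] = 4 = [Q(√149, √221):Q], so Q(γ) = Q(√149, √221).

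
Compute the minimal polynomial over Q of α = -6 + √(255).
m_α(x) = x^2 + 12x - 219

From α + 6 = √(255), squaring gives (α + 6)^2 = 255, i.e. α^2 + 12α + 36 = 255, so α^2 + 12α - 219 = 0. The discriminant of x^2 + 12x - 219 is (12)^2 - 4·(-219) = 144 + 876 = 1020, and 4·(255) is not a perfect square in Q since 255 is squarefree and ≠ 1. Hence x^2 + 12x - 219 is irreducible over Q and is the minimal polynomial of α.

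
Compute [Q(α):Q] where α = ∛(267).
[Q(α):Q] = 3

The minimal polynomial of α is x^3 - 267, irreducible over Q since 267 is not a perfect cube (so x^3 - 267 has no rational root). Hence [Q(α):Q] = deg(m_α) = 3.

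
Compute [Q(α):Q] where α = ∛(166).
[Q(α):Q] = 3

The minimal polynomial of α is x^3 - 166, irreducible over Q since 166 is not a perfect cube (so x^3 - 166 has no rational root). Hence [Q(α):Q] = deg(m_α) = 3.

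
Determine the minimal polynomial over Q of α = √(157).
m_α(x) = x^2 - 157

α satisfies α^2 - 157 = 0, so x^2 - 157 annihilates α. Since d = 157 is squarefree and ≠ 1, it is not a perfect square in Q, so x^2 - 157 has no rational root and is therefore irreducible over Q (a degree-2 polynomial over a field is irreducible iff it has no root). Hence m_α(x) = x^2 - 157.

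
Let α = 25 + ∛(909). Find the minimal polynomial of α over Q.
m_α(x) = x^3 - 75x^2 + 1875x - 16534

Set β = α - 25 = ∛(909), so β^3 = 909. Then (α - 25)^3 - 909 = 0, i.e. α is a root of g(x) = (x - 25)^3 - 909 = x^3 - 75x^2 + 1875x - 16534. Since g(x) = h(x - 25) where h(x) = x^3 - 909, and h is irreducible over Q (because 909 is not a perfect cube, so h has no rational root, and a monic cubic with no rational root is irreducible), g is also irreducible (irreducibility is preserved under the substitution x → x - 25). Hence m_α(x) = x^3 - 75x^2 + 1875x - 16534.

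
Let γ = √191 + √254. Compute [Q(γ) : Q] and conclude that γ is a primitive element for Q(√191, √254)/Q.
[Q(γ) : Q] = 4 (equivalently, Q(γ) = Q(√191, √254))

Obviously Q(γ) ⊆ Q(√191, √254), and [Q(√191, √254):Q] = 4 (since 191, 254 are distinct squarefree integers > 1 with 48514 not a perfect square). To show equality we compute the minimal polynomial of γ. From γ = √191 + √254: γ^2 = 191 + 2√(48514) + 254 = 445 + 2√(48514), so γ^2 - 445 = 2√(48514); squaring, (γ^2 - 445)^2 = 4·48514, i.e. γ^4 - 890γ^2 + 198025 - 194056 = 0, i.e. γ^4 - 890γ^2 + 3969 = 0. So γ is a root of x^4 - 890x^2 + 3969. This polynomial is irreducible over Q: it has no rational root (each ±√191 ± √254 is irrational), and any factorization into two quadratics over Q would force √(48514) ∈ Q (pairing opposite roots) or √191, √254 ∈ Q (other pairings), all impossible. Hence [Q(γ):Q] = 4 = [Q(√191, √254):Q], so Q(γ) = Q(√191, √254).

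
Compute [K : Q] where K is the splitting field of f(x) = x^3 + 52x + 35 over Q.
[K : Q] = 6

By the rational root test, any rational root of the monic integer polynomial f(x) = x^3 + 52x + 35 must be an integer dividing the constant term 35, i.e. one of ±{1, 5, 7, 35}. Evaluating: f(1) = 88, f(-1) = -18, f(5) = 420, f(-5) = -350, f(7) = 742, f(-7) = -672, f(35) = 44730, f(-35) = -44660; none is 0, so f has no rational root and is therefore irreducible over Q (a cubic with no linear factor over a field is irreducible). For an irreducible cubic, the Galois group is A_3 or S_3 according as the discriminant disc(f) = -4a^3 - 27b^2 = -4·(52)^3 - 27·(35)^2 = -595507 is or is not a square in Q. Here disc(f) = -595507 is not a perfect square in Q, so the Galois group of f over Q is not contained in A_3 and must be all of S_3. The splitting field has degree |S_3| = 6 over Q, so [K : Q] = 6.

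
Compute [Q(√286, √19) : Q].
[Q(√286, √19) : Q] = 4

[Q(√286):Q] = 2 (min poly x^2 - 286, irreducible since 286 is squarefree > 1). For the top step, suppose √19 ∈ Q(√286), say √19 = c + d√286 with c, d ∈ Q. Squaring: 19 = c^2 + 286d^2 + 2cd√286. Since √286 ∉ Q this forces 2cd = 0. If d = 0 then √19 = c ∈ Q, contradicting 19 squarefree > 1. If c = 0 then 19 = 286d^2, so 286·19 = (286d)^2 is a perfect square in Q — but 286·19 = 5434 is not a perfect square (since 286 and 19 are distinct squarefree integers). Contradiction. Hence √19 ∉ Q(√286), so x^2 - 19 stays irreducible over Q(√286) and [Q(√286, √19) : Q(√286)] = 2. By the tower law, [Q(√286, √19) : Q] = 2 · 2 = 4.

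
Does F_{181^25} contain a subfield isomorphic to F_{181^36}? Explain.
No: F_{181^36} is not a subfield of F_{181^25}

F_{p^m} embeds in F_{p^n} iff m | n. Here 36 ∤ 25 (since 25 = 0·36 + 25 with remainder 25 ≠ 0), so F_{181^36} is not a subfield of F_{181^25}. Equivalently: if it were, the tower law would give 36 = [F_{181^36}:F_181] dividing [F_{181^25}:F_181] = 25, contradiction.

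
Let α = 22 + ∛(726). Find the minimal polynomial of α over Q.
m_α(x) = x^3 - 66x^2 + 1452x - 11374

Set β = α - 22 = ∛(726), so β^3 = 726. Then (α - 22)^3 - 726 = 0, i.e. α is a root of g(x) = (x - 22)^3 - 726 = x^3 - 66x^2 + 1452x - 11374. Since g(x) = h(x - 22) where h(x) = x^3 - 726, and h is irreducible over Q (because 726 is not a perfect cube, so h has no rational root, and a monic cubic with no rational root is irreducible), g is also irreducible (irreducibility is preserved under the substitution x → x - 22). Hence m_α(x) = x^3 - 66x^2 + 1452x - 11374.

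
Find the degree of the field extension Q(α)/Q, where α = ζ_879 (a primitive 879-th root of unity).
[Q(α):Q] = 584

The minimal polynomial of ζ_879 over Q is the 879-th cyclotomic polynomial Φ_879(x), which is irreducible over Q and has degree φ(879) = 584. Hence [Q(α):Q] = φ(879) = 584.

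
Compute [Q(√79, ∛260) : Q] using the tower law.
[Q(√79, ∛260) : Q] = 6

Let L = Q(√79, ∛260). Since Q(√79) ⊂ L and [Q(√79):Q] = 2, the tower law gives 2 | [L:Q]. Likewise Q(∛260) ⊂ L with [Q(∛260):Q] = 3 (because 260 is not a perfect cube), so 3 | [L:Q]. As gcd(2,3) = 1, [L:Q] is divisible by 6. Conversely L is generated over Q by √79 and ∛260, so [L:Q] ≤ 2·3 = 6. Therefore [Q(√79, ∛260) : Q] = 6.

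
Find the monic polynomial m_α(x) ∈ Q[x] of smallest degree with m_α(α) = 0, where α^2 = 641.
m_α(x) = x^2 - 641

α satisfies α^2 - 641 = 0, so x^2 - 641 annihilates α. Since d = 641 is squarefree and ≠ 1, it is not a perfect square in Q, so x^2 - 641 has no rational root and is therefore irreducible over Q (a degree-2 polynomial over a field is irreducible iff it has no root). Hence m_α(x) = x^2 - 641.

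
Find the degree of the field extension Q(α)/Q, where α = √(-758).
[Q(α):Q] = 2

[Q(α):Q] equals the degree of the minimal polynomial of α. Here α^2 = -758 and x^2 + 758 is irreducible (d = -758 is squarefree, ≠ 1, hence not a square), so deg(m_α) = 2. Thus [Q(α):Q] = 2.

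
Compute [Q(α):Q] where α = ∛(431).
[Q(α):Q] = 3

The minimal polynomial of α is x^3 - 431, irreducible over Q since 431 is not a perfect cube (so x^3 - 431 has no rational root). Hence [Q(α):Q] = deg(m_α) = 3.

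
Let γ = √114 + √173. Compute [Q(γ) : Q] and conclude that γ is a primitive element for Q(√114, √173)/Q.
[Q(γ) : Q] = 4 (equivalently, Q(γ) = Q(√114, √173))

Obviously Q(γ) ⊆ Q(√114, √173), and [Q(√114, √173):Q] = 4 (since 114, 173 are distinct squarefree integers > 1 with 19722 not a perfect square). To show equality we compute the minimal polynomial of γ. From γ = √114 + √173: γ^2 = 114 + 2√(19722) + 173 = 287 + 2√(19722), so γ^2 - 287 = 2√(19722); squaring, (γ^2 - 287)^2 = 4·19722, i.e. γ^4 - 574γ^2 + 82369 - 78888 = 0, i.e. γ^4 - 574γ^2 + 3481 = 0. So γ is a root of x^4 - 574x^2 + 3481. This polynomial is irreducible over Q: it has no rational root (each ±√114 ± √173 is irrational), and any factorization into two quadratics over Q would force √(19722) ∈ Q (pairing opposite roots) or √114, √173 ∈ Q (other pairings), all impossible. Hence [Q(γ):Q] = 4 = [Q(√114, √173):Q], so Q(γ) = Q(√114, √173).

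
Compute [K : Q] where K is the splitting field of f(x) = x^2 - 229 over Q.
[K : Q] = 2

f(x) = x^2 - 229 factors as (x - √229)(x + √229). The splitting field is K = Q(√229). Since 229 is squarefree and > 1, it is not a perfect square, so x^2 - 229 is irreducible over Q and [Q(√229) : Q] = 2. Hence [K : Q] = 2.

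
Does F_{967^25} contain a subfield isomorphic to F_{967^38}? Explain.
No: F_{967^38} is not a subfield of F_{967^25}

F_{p^m} embeds in F_{p^n} iff m | n. Here 38 ∤ 25 (since 25 = 0·38 + 25 with remainder 25 ≠ 0), so F_{967^38} is not a subfield of F_{967^25}. Equivalently: if it were, the tower law would give 38 = [F_{967^38}:F_967] dividing [F_{967^25}:F_967] = 25, contradiction.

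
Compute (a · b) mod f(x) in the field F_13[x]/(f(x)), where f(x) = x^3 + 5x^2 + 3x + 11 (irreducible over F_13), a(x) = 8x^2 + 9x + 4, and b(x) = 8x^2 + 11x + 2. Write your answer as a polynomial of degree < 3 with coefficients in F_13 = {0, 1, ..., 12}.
a · b ≡ x^2 + 7x (mod f(x))

Multiply in F_13[x]: a(x)·b(x) = (8x^2 + 9x + 4)·(8x^2 + 11x + 2) = 12x^4 + 4x^3 + 4x^2 + 10x + 8. This has degree ≥ 3, so divide by f(x) over F_13: 12x^4 + 4x^3 + 4x^2 + 10x + 8 = (12x + 9)·(x^3 + 5x^2 + 3x + 11) + (x^2 + 7x). Hence a·b ≡ x^2 + 7x (mod f). (F_13[x]/(f) is a field with 13^3 = 2197 elements since f is irreducible of degree 3.)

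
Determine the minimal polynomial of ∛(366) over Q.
m_α(x) = x^3 - 366

α satisfies α^3 = 366, so x^3 - 366 annihilates α. By the rational root test, a rational root p/q (in lowest terms) of x^3 - 366 would satisfy p^3 = 366 q^3, forcing q = 1 and p^3 = 366; but 366 is not a perfect cube, contradiction. A monic cubic over Q with no rational root is irreducible (any nontrivial factorization would include a linear factor). Hence x^3 - 366 is the minimal polynomial of α, and in particular [Q(α):Q] = 3.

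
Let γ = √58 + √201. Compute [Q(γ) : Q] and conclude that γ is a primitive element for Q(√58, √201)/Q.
[Q(γ) : Q] = 4 (equivalently, Q(γ) = Q(√58, √201))

Obviously Q(γ) ⊆ Q(√58, √201), and [Q(√58, √201):Q] = 4 (since 58, 201 are distinct squarefree integers > 1 with 11658 not a perfect square). To show equality we compute the minimal polynomial of γ. From γ = √58 + √201: γ^2 = 58 + 2√(11658) + 201 = 259 + 2√(11658), so γ^2 - 259 = 2√(11658); squaring, (γ^2 - 259)^2 = 4·11658, i.e. γ^4 - 518γ^2 + 67081 - 46632 = 0, i.e. γ^4 - 518γ^2 + 20449 = 0. So γ is a root of x^4 - 518x^2 + 20449. This polynomial is irreducible over Q: it has no rational root (each ±√58 ± √201 is irrational), and any factorization into two quadratics over Q would force √(11658) ∈ Q (pairing opposite roots) or √58, √201 ∈ Q (other pairings), all impossible. Hence [Q(γ):Q] = 4 = [Q(√58, √201):Q], so Q(γ) = Q(√58, √201).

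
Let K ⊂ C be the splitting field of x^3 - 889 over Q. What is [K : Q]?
[K : Q] = 6

The roots of x^3 - 889 are ∛889, ω∛889, ω^2∛889 where ω = e^(2πi/3) is a primitive cube root of unity, so K = Q(∛889, ω). Now [Q(∛889):Q] = 3 (since 889 is not a perfect cube, x^3 - 889 is irreducible) and [Q(ω):Q] = 2. Both 2 and 3 divide [K:Q], and [K:Q] ≤ 3·2 = 6, so [K:Q] = 6. (Equivalently: Q(∛889) ⊂ R but ω ∉ R, so [K : Q(∛889)] = 2.)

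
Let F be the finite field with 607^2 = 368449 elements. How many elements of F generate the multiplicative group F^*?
There are φ(368448) = 115200 primitive elements

F_q^* is cyclic of order q - 1 = 368448. A cyclic group of order m has exactly φ(m) generators. Here m = 368448 = 2^6 · 3 · 19 · 101, so the number of primitive elements is φ(368448) = 115200.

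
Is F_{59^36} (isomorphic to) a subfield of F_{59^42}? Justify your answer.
No: F_{59^36} is not a subfield of F_{59^42}

F_{p^m} embeds in F_{p^n} iff m | n. Here 36 ∤ 42 (since 42 = 1·36 + 6 with remainder 6 ≠ 0), so F_{59^36} is not a subfield of F_{59^42}. Equivalently: if it were, the tower law would give 36 = [F_{59^36}:F_59] dividing [F_{59^42}:F_59] = 42, contradiction.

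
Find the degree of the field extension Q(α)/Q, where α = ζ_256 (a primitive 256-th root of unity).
[Q(α):Q] = 128

The minimal polynomial of ζ_256 over Q is the 256-th cyclotomic polynomial Φ_256(x), which is irreducible over Q and has degree φ(256) = 128. Hence [Q(α):Q] = φ(256) = 128.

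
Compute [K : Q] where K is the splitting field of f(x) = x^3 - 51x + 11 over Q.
[K : Q] = 6

By the rational root test, any rational root of the monic integer polynomial f(x) = x^3 - 51x + 11 must be an integer dividing the constant term 11, i.e. one of ±{1, 11}. Evaluating: f(1) = -39, f(-1) = 61, f(11) = 781, f(-11) = -759; none is 0, so f has no rational root and is therefore irreducible over Q (a cubic with no linear factor over a field is irreducible). For an irreducible cubic, the Galois group is A_3 or S_3 according as the discriminant disc(f) = -4a^3 - 27b^2 = -4·(-51)^3 - 27·(11)^2 = 527337 is or is not a square in Q. Here disc(f) = 527337 is not a perfect square in Q, so the Galois group of f over Q is not contained in A_3 and must be all of S_3. The splitting field has degree |S_3| = 6 over Q, so [K : Q] = 6.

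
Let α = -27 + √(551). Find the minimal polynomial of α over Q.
m_α(x) = x^2 + 54x + 178

From α + 27 = √(551), squaring gives (α + 27)^2 = 551, i.e. α^2 + 54α + 729 = 551, so α^2 + 54α + 178 = 0. The discriminant of x^2 + 54x + 178 is (54)^2 - 4·(178) = 2916 - 712 = 2204, and 4·(551) is not a perfect square in Q since 551 is squarefree and ≠ 1. Hence x^2 + 54x + 178 is irreducible over Q and is the minimal polynomial of α.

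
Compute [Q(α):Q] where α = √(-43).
[Q(α):Q] = 2

[Q(α):Q] equals the degree of the minimal polynomial of α. Here α^2 = -43 and x^2 + 43 is irreducible (d = -43 is squarefree, ≠ 1, hence not a square), so deg(m_α) = 2. Thus [Q(α):Q] = 2.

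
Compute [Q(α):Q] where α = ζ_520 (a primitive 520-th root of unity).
[Q(α):Q] = 192

The minimal polynomial of ζ_520 over Q is the 520-th cyclotomic polynomial Φ_520(x), which is irreducible over Q and has degree φ(520) = 192. Hence [Q(α):Q] = φ(520) = 192.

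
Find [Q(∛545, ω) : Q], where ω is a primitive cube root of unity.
[Q(∛545, ω) : Q] = 6

[Q(∛545):Q] = 3 (min poly x^3 - 545, irreducible since 545 is not a perfect cube). [Q(ω):Q] = 2 (min poly x^2 + x + 1). Since Q(∛545) ⊂ R and ω ∉ R, we have ω ∉ Q(∛545), so x^2 + x + 1 remains irreducible over Q(∛545) and [Q(∛545, ω) : Q(∛545)] = 2. By the tower law, [Q(∛545, ω) : Q] = 3 · 2 = 6. (In fact Q(∛545, ω) is the splitting field of x^3 - 545 over Q.)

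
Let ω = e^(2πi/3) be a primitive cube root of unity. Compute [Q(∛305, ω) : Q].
[Q(∛305, ω) : Q] = 6

[Q(∛305):Q] = 3 (min poly x^3 - 305, irreducible since 305 is not a perfect cube). [Q(ω):Q] = 2 (min poly x^2 + x + 1). Since Q(∛305) ⊂ R and ω ∉ R, we have ω ∉ Q(∛305), so x^2 + x + 1 remains irreducible over Q(∛305) and [Q(∛305, ω) : Q(∛305)] = 2. By the tower law, [Q(∛305, ω) : Q] = 3 · 2 = 6. (In fact Q(∛305, ω) is the splitting field of x^3 - 305 over Q.)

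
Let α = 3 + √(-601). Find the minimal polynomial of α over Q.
m_α(x) = x^2 - 6x + 610

From α - 3 = √(-601), squaring gives (α - 3)^2 = -601, i.e. α^2 - 6α + 9 = -601, so α^2 - 6α + 610 = 0. The discriminant of x^2 - 6x + 610 is (-6)^2 - 4·(610) = 36 - 2440 = -2404, and 4·(-601) is not a perfect square in Q since -601 is squarefree and ≠ 1. Hence x^2 - 6x + 610 is irreducible over Q and is the minimal polynomial of α.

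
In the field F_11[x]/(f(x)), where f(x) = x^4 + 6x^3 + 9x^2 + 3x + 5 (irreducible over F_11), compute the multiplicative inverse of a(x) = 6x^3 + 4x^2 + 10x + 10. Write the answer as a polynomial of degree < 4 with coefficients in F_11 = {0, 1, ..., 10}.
a(x)^(-1) ≡ 7x^3 + 6x^2 + 9x + 8 (mod f(x))

Since f is irreducible over F_11, F_11[x]/(f) is a field and a(x) ≠ 0 has an inverse. Apply the extended Euclidean algorithm to f(x) and a(x) in F_11[x]: f(x) = (2x + 7)·a(x) + (5x^2 + x + 1);  a(x) = (10x + 1)·(5x^2 + x + 1) + (10x + 9);  (5x^2 + x + 1) = (6x + 9)·(10x + 9) + (8). The last nonzero remainder is the constant 8 = gcd(f, a) in F_11. Back-substituting through the division chain expresses 8 = s(x)·a(x) + t(x)·f(x) with s(x) ≡ x^3 + 4x^2 + 6x + 9 (mod f), so (x^3 + 4x^2 + 6x + 9)·a(x) ≡ 8 (mod f). Multiplying by 8^(-1) ≡ 7 in F_11 gives a(x)^(-1) ≡ 7·(x^3 + 4x^2 + 6x + 9) ≡ 7x^3 + 6x^2 + 9x + 8 (mod f). Check: (6x^3 + 4x^2 + 10x + 10)·(7x^3 + 6x^2 + 9x + 8) = 9x^6 + 9x^5 + 5x^4 + 5x^3 + 6x^2 + 5x + 3 ≡ 1 (mod x^4 + 6x^3 + 9x^2 + 3x + 5).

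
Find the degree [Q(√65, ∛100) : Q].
[Q(√65, ∛100) : Q] = 6

Let L = Q(√65, ∛100). Since Q(√65) ⊂ L and [Q(√65):Q] = 2, the tower law gives 2 | [L:Q]. Likewise Q(∛100) ⊂ L with [Q(∛100):Q] = 3 (because 100 is not a perfect cube), so 3 | [L:Q]. As gcd(2,3) = 1, [L:Q] is divisible by 6. Conversely L is generated over Q by √65 and ∛100, so [L:Q] ≤ 2·3 = 6. Therefore [Q(√65, ∛100) : Q] = 6.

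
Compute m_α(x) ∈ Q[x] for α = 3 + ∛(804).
m_α(x) = x^3 - 9x^2 + 27x - 831

Set β = α - 3 = ∛(804), so β^3 = 804. Then (α - 3)^3 - 804 = 0, i.e. α is a root of g(x) = (x - 3)^3 - 804 = x^3 - 9x^2 + 27x - 831. Since g(x) = h(x - 3) where h(x) = x^3 - 804, and h is irreducible over Q (because 804 is not a perfect cube, so h has no rational root, and a monic cubic with no rational root is irreducible), g is also irreducible (irreducibility is preserved under the substitution x → x - 3). Hence m_α(x) = x^3 - 9x^2 + 27x - 831.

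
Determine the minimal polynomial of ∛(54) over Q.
m_α(x) = x^3 - 54

α satisfies α^3 = 54, so x^3 - 54 annihilates α. By the rational root test, a rational root p/q (in lowest terms) of x^3 - 54 would satisfy p^3 = 54 q^3, forcing q = 1 and p^3 = 54; but 54 is not a perfect cube, contradiction. A monic cubic over Q with no rational root is irreducible (any nontrivial factorization would include a linear factor). Hence x^3 - 54 is the minimal polynomial of α, and in particular [Q(α):Q] = 3.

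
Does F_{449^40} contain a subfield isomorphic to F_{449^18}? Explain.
No: F_{449^18} is not a subfield of F_{449^40}

F_{p^m} embeds in F_{p^n} iff m | n. Here 18 ∤ 40 (since 40 = 2·18 + 4 with remainder 4 ≠ 0), so F_{449^18} is not a subfield of F_{449^40}. Equivalently: if it were, the tower law would give 18 = [F_{449^18}:F_449] dividing [F_{449^40}:F_449] = 40, contradiction.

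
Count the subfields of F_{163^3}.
F_{163^3} has 2 subfields

The subfields of F_{p^n} are exactly the fields F_{p^d} for d | n (each is the fixed field of the unique index-d subgroup of Gal(F_{p^n}/F_p) ≅ Z/nZ). The divisors of n = 3 are {1, 3}, giving 2 subfields: F_{163^1}, F_{163^3}.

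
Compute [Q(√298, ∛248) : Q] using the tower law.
[Q(√298, ∛248) : Q] = 6

Let L = Q(√298, ∛248). Since Q(√298) ⊂ L and [Q(√298):Q] = 2, the tower law gives 2 | [L:Q]. Likewise Q(∛248) ⊂ L with [Q(∛248):Q] = 3 (because 248 is not a perfect cube), so 3 | [L:Q]. As gcd(2,3) = 1, [L:Q] is divisible by 6. Conversely L is generated over Q by √298 and ∛248, so [L:Q] ≤ 2·3 = 6. Therefore [Q(√298, ∛248) : Q] = 6.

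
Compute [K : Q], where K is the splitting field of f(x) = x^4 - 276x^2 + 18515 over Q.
[K : Q] = 4

Solving the quadratic in x^2: x^2 = (276 ± √(276^2 - 4·18515))/2 = (276 ± √2116)/2 = (276 ± 46)/2, giving x^2 = 161 or x^2 = 115. So f(x) = (x^2 - 161)(x^2 - 115) and the roots of f are ±√161, ±√115. Hence the splitting field is K = Q(√161, √115). Since 161 and 115 are distinct squarefree integers > 1, their product 18515 is not a perfect square, so √115 ∉ Q(√161). By the tower law [K:Q] = [Q(√161,√115):Q(√161)] · [Q(√161):Q] = 2 · 2 = 4.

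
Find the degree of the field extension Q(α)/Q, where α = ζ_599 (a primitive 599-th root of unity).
[Q(α):Q] = 598

The minimal polynomial of ζ_599 over Q is the 599-th cyclotomic polynomial Φ_599(x), which is irreducible over Q and has degree φ(599) = 598. Hence [Q(α):Q] = φ(599) = 598.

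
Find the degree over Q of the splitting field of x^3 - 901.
[K : Q] = 6

The roots of x^3 - 901 are ∛901, ω∛901, ω^2∛901 where ω = e^(2πi/3) is a primitive cube root of unity, so K = Q(∛901, ω). Now [Q(∛901):Q] = 3 (since 901 is not a perfect cube, x^3 - 901 is irreducible) and [Q(ω):Q] = 2. Both 2 and 3 divide [K:Q], and [K:Q] ≤ 3·2 = 6, so [K:Q] = 6. (Equivalently: Q(∛901) ⊂ R but ω ∉ R, so [K : Q(∛901)] = 2.)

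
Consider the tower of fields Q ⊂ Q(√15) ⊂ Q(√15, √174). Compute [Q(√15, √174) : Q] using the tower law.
[Q(√15, √174) : Q] = 4

[Q(√15):Q] = 2 (min poly x^2 - 15, irreducible since 15 is squarefree > 1). For the top step, suppose √174 ∈ Q(√15), say √174 = c + d√15 with c, d ∈ Q. Squaring: 174 = c^2 + 15d^2 + 2cd√15. Since √15 ∉ Q this forces 2cd = 0. If d = 0 then √174 = c ∈ Q, contradicting 174 squarefree > 1. If c = 0 then 174 = 15d^2, so 15·174 = (15d)^2 is a perfect square in Q — but 15·174 = 2610 is not a perfect square (since 15 and 174 are distinct squarefree integers). Contradiction. Hence √174 ∉ Q(√15), so x^2 - 174 stays irreducible over Q(√15) and [Q(√15, √174) : Q(√15)] = 2. By the tower law, [Q(√15, √174) : Q] = 2 · 2 = 4.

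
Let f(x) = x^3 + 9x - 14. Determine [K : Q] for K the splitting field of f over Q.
[K : Q] = 6

By the rational root test, any rational root of the monic integer polynomial f(x) = x^3 + 9x - 14 must be an integer dividing the constant term -14, i.e. one of ±{1, 2, 7, 14}. Evaluating: f(1) = -4, f(-1) = -24, f(2) = 12, f(-2) = -40, f(7) = 392, f(-7) = -420, f(14) = 2856, f(-14) = -2884; none is 0, so f has no rational root and is therefore irreducible over Q (a cubic with no linear factor over a field is irreducible). For an irreducible cubic, the Galois group is A_3 or S_3 according as the discriminant disc(f) = -4a^3 - 27b^2 = -4·(9)^3 - 27·(-14)^2 = -8208 is or is not a square in Q. Here disc(f) = -8208 is not a perfect square in Q, so the Galois group of f over Q is not contained in A_3 and must be all of S_3. The splitting field has degree |S_3| = 6 over Q, so [K : Q] = 6.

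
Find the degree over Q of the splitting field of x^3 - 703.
[K : Q] = 6

The roots of x^3 - 703 are ∛703, ω∛703, ω^2∛703 where ω = e^(2πi/3) is a primitive cube root of unity, so K = Q(∛703, ω). Now [Q(∛703):Q] = 3 (since 703 is not a perfect cube, x^3 - 703 is irreducible) and [Q(ω):Q] = 2. Both 2 and 3 divide [K:Q], and [K:Q] ≤ 3·2 = 6, so [K:Q] = 6. (Equivalently: Q(∛703) ⊂ R but ω ∉ R, so [K : Q(∛703)] = 2.)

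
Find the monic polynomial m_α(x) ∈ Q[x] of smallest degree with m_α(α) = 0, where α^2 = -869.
m_α(x) = x^2 + 869

α satisfies α^2 + 869 = 0, so x^2 + 869 annihilates α. Since d = -869 is squarefree and ≠ 1, it is not a perfect square in Q, so x^2 + 869 has no rational root and is therefore irreducible over Q (a degree-2 polynomial over a field is irreducible iff it has no root). Hence m_α(x) = x^2 + 869.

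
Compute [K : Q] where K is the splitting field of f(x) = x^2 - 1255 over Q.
[K : Q] = 2

f(x) = x^2 - 1255 factors as (x - √1255)(x + √1255). The splitting field is K = Q(√1255). Since 1255 is squarefree and > 1, it is not a perfect square, so x^2 - 1255 is irreducible over Q and [Q(√1255) : Q] = 2. Hence [K : Q] = 2.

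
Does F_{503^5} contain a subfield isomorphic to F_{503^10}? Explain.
No: F_{503^10} is not a subfield of F_{503^5}

F_{p^m} embeds in F_{p^n} iff m | n. Here 10 ∤ 5 (since 5 = 0·10 + 5 with remainder 5 ≠ 0), so F_{503^10} is not a subfield of F_{503^5}. Equivalently: if it were, the tower law would give 10 = [F_{503^10}:F_503] dividing [F_{503^5}:F_503] = 5, contradiction.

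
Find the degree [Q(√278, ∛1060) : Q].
[Q(√278, ∛1060) : Q] = 6

Let L = Q(√278, ∛1060). Since Q(√278) ⊂ L and [Q(√278):Q] = 2, the tower law gives 2 | [L:Q]. Likewise Q(∛1060) ⊂ L with [Q(∛1060):Q] = 3 (because 1060 is not a perfect cube), so 3 | [L:Q]. As gcd(2,3) = 1, [L:Q] is divisible by 6. Conversely L is generated over Q by √278 and ∛1060, so [L:Q] ≤ 2·3 = 6. Therefore [Q(√278, ∛1060) : Q] = 6.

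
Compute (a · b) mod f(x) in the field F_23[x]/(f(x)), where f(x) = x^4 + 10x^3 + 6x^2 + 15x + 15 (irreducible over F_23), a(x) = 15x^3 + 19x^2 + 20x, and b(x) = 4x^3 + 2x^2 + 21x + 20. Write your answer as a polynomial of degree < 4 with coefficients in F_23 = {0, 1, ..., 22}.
a · b ≡ 7x^3 + 2x^2 + 5x + 15 (mod f(x))

Multiply in F_23[x]: a(x)·b(x) = (15x^3 + 19x^2 + 20x)·(4x^3 + 2x^2 + 21x + 20) = 14x^6 + 14x^5 + 19x^4 + 3x^3 + 18x^2 + 9x. This has degree ≥ 4, so divide by f(x) over F_23: 14x^6 + 14x^5 + 19x^4 + 3x^3 + 18x^2 + 9x = (14x^2 + 12x + 22)·(x^4 + 10x^3 + 6x^2 + 15x + 15) + (7x^3 + 2x^2 + 5x + 15). Hence a·b ≡ 7x^3 + 2x^2 + 5x + 15 (mod f). (F_23[x]/(f) is a field with 23^4 = 279841 elements since f is irreducible of degree 4.)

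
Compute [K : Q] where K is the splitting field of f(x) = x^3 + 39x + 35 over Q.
[K : Q] = 6

By the rational root test, any rational root of the monic integer polynomial f(x) = x^3 + 39x + 35 must be an integer dividing the constant term 35, i.e. one of ±{1, 5, 7, 35}. Evaluating: f(1) = 75, f(-1) = -5, f(5) = 355, f(-5) = -285, f(7) = 651, f(-7) = -581, f(35) = 44275, f(-35) = -44205; none is 0, so f has no rational root and is therefore irreducible over Q (a cubic with no linear factor over a field is irreducible). For an irreducible cubic, the Galois group is A_3 or S_3 according as the discriminant disc(f) = -4a^3 - 27b^2 = -4·(39)^3 - 27·(35)^2 = -270351 is or is not a square in Q. Here disc(f) = -270351 is not a perfect square in Q, so the Galois group of f over Q is not contained in A_3 and must be all of S_3. The splitting field has degree |S_3| = 6 over Q, so [K : Q] = 6.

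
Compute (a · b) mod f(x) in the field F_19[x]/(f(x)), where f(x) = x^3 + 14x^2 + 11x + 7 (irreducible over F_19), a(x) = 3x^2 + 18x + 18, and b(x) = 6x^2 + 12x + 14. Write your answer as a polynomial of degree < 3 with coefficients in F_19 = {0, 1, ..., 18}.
a · b ≡ 8x^2 + 10x + 1 (mod f(x))

Multiply in F_19[x]: a(x)·b(x) = (3x^2 + 18x + 18)·(6x^2 + 12x + 14) = 18x^4 + 11x^3 + 5x^2 + 12x + 5. This has degree ≥ 3, so divide by f(x) over F_19: 18x^4 + 11x^3 + 5x^2 + 12x + 5 = (18x + 6)·(x^3 + 14x^2 + 11x + 7) + (8x^2 + 10x + 1). Hence a·b ≡ 8x^2 + 10x + 1 (mod f). (F_19[x]/(f) is a field with 19^3 = 6859 elements since f is irreducible of degree 3.)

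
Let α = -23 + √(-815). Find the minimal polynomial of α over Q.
m_α(x) = x^2 + 46x + 1344

From α + 23 = √(-815), squaring gives (α + 23)^2 = -815, i.e. α^2 + 46α + 529 = -815, so α^2 + 46α + 1344 = 0. The discriminant of x^2 + 46x + 1344 is (46)^2 - 4·(1344) = 2116 - 5376 = -3260, and 4·(-815) is not a perfect square in Q since -815 is squarefree and ≠ 1. Hence x^2 + 46x + 1344 is irreducible over Q and is the minimal polynomial of α.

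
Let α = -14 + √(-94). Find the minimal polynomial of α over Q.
m_α(x) = x^2 + 28x + 290

From α + 14 = √(-94), squaring gives (α + 14)^2 = -94, i.e. α^2 + 28α + 196 = -94, so α^2 + 28α + 290 = 0. The discriminant of x^2 + 28x + 290 is (28)^2 - 4·(290) = 784 - 1160 = -376, and 4·(-94) is not a perfect square in Q since -94 is squarefree and ≠ 1. Hence x^2 + 28x + 290 is irreducible over Q and is the minimal polynomial of α.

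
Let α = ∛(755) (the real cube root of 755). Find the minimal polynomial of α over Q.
m_α(x) = x^3 - 755

α satisfies α^3 = 755, so x^3 - 755 annihilates α. By the rational root test, a rational root p/q (in lowest terms) of x^3 - 755 would satisfy p^3 = 755 q^3, forcing q = 1 and p^3 = 755; but 755 is not a perfect cube, contradiction. A monic cubic over Q with no rational root is irreducible (any nontrivial factorization would include a linear factor). Hence x^3 - 755 is the minimal polynomial of α, and in particular [Q(α):Q] = 3.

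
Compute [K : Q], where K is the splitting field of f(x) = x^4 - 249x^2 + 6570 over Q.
[K : Q] = 4

Solving the quadratic in x^2: x^2 = (249 ± √(249^2 - 4·6570))/2 = (249 ± √35721)/2 = (249 ± 189)/2, giving x^2 = 30 or x^2 = 219. So f(x) = (x^2 - 30)(x^2 - 219) and the roots of f are ±√30, ±√219. Hence the splitting field is K = Q(√30, √219). Since 30 and 219 are distinct squarefree integers > 1, their product 6570 is not a perfect square, so √219 ∉ Q(√30). By the tower law [K:Q] = [Q(√30,√219):Q(√30)] · [Q(√30):Q] = 2 · 2 = 4.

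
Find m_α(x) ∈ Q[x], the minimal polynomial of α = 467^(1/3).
m_α(x) = x^3 - 467

α satisfies α^3 = 467, so x^3 - 467 annihilates α. By the rational root test, a rational root p/q (in lowest terms) of x^3 - 467 would satisfy p^3 = 467 q^3, forcing q = 1 and p^3 = 467; but 467 is not a perfect cube, contradiction. A monic cubic over Q with no rational root is irreducible (any nontrivial factorization would include a linear factor). Hence x^3 - 467 is the minimal polynomial of α, and in particular [Q(α):Q] = 3.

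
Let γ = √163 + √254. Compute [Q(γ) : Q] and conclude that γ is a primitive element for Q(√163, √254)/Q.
[Q(γ) : Q] = 4 (equivalently, Q(γ) = Q(√163, √254))

Obviously Q(γ) ⊆ Q(√163, √254), and [Q(√163, √254):Q] = 4 (since 163, 254 are distinct squarefree integers > 1 with 41402 not a perfect square). To show equality we compute the minimal polynomial of γ. From γ = √163 + √254: γ^2 = 163 + 2√(41402) + 254 = 417 + 2√(41402), so γ^2 - 417 = 2√(41402); squaring, (γ^2 - 417)^2 = 4·41402, i.e. γ^4 - 834γ^2 + 173889 - 165608 = 0, i.e. γ^4 - 834γ^2 + 8281 = 0. So γ is a root of x^4 - 834x^2 + 8281. This polynomial is irreducible over Q: it has no rational root (each ±√163 ± √254 is irrational), and any factorization into two quadratics over Q would force √(41402) ∈ Q (pairing opposite roots) or √163, √254 ∈ Q (other pairings), all impossible. Hence [Q(γ):Q] = 4 = [Q(√163, √254):Q], so Q(γ) = Q(√163, √254).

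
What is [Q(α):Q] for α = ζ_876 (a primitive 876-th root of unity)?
[Q(α):Q] = 288

The minimal polynomial of ζ_876 over Q is the 876-th cyclotomic polynomial Φ_876(x), which is irreducible over Q and has degree φ(876) = 288. Hence [Q(α):Q] = φ(876) = 288.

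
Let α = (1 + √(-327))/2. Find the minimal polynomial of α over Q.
m_α(x) = x^2 - x + 82

From 2α - 1 = √(-327), squaring gives (2α - 1)^2 = -327, i.e. 4α^2 - 4α + 1 = -327, so α^2 - α + (1 + 327)/4 = 0. Since -327 ≡ 1 (mod 4), (1 + 327)/4 = 82 ∈ Z. The polynomial x^2 - x + 82 has discriminant 1 - 4·(82) = -327, which is not a perfect square in Q (d = -327 is squarefree and ≠ 1), so x^2 - x + 82 is irreducible over Q. It is the minimal polynomial of α.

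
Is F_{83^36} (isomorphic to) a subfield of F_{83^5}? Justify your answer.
No: F_{83^36} is not a subfield of F_{83^5}

F_{p^m} embeds in F_{p^n} iff m | n. Here 36 ∤ 5 (since 5 = 0·36 + 5 with remainder 5 ≠ 0), so F_{83^36} is not a subfield of F_{83^5}. Equivalently: if it were, the tower law would give 36 = [F_{83^36}:F_83] dividing [F_{83^5}:F_83] = 5, contradiction.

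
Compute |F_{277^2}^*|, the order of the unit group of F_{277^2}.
|F_{277^2}^*| = 76728

F_{277^2} has 277^2 = 76729 elements; its multiplicative group consists of all nonzero elements, so |F_{277^2}^*| = 76729 - 1 = 76728. (It is cyclic since any finite subgroup of the multiplicative group of a field is cyclic.)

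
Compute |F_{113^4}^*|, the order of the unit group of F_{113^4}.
|F_{113^4}^*| = 163047360

F_{113^4} has 113^4 = 163047361 elements; its multiplicative group consists of all nonzero elements, so |F_{113^4}^*| = 163047361 - 1 = 163047360. (It is cyclic since any finite subgroup of the multiplicative group of a field is cyclic.)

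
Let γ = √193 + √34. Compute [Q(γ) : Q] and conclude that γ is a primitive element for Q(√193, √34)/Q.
[Q(γ) : Q] = 4 (equivalently, Q(γ) = Q(√193, √34))

Obviously Q(γ) ⊆ Q(√193, √34), and [Q(√193, √34):Q] = 4 (since 193, 34 are distinct squarefree integers > 1 with 6562 not a perfect square). To show equality we compute the minimal polynomial of γ. From γ = √193 + √34: γ^2 = 193 + 2√(6562) + 34 = 227 + 2√(6562), so γ^2 - 227 = 2√(6562); squaring, (γ^2 - 227)^2 = 4·6562, i.e. γ^4 - 454γ^2 + 51529 - 26248 = 0, i.e. γ^4 - 454γ^2 + 25281 = 0. So γ is a root of x^4 - 454x^2 + 25281. This polynomial is irreducible over Q: it has no rational root (each ±√193 ± √34 is irrational), and any factorization into two quadratics over Q would force √(6562) ∈ Q (pairing opposite roots) or √193, √34 ∈ Q (other pairings), all impossible. Hence [Q(γ):Q] = 4 = [Q(√193, √34):Q], so Q(γ) = Q(√193, √34).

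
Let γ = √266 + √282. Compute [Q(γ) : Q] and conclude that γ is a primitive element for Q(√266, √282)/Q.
[Q(γ) : Q] = 4 (equivalently, Q(γ) = Q(√266, √282))

Obviously Q(γ) ⊆ Q(√266, √282), and [Q(√266, √282):Q] = 4 (since 266, 282 are distinct squarefree integers > 1 with 75012 not a perfect square). To show equality we compute the minimal polynomial of γ. From γ = √266 + √282: γ^2 = 266 + 2√(75012) + 282 = 548 + 2√(75012), so γ^2 - 548 = 2√(75012); squaring, (γ^2 - 548)^2 = 4·75012, i.e. γ^4 - 1096γ^2 + 300304 - 300048 = 0, i.e. γ^4 - 1096γ^2 + 256 = 0. So γ is a root of x^4 - 1096x^2 + 256. This polynomial is irreducible over Q: it has no rational root (each ±√266 ± √282 is irrational), and any factorization into two quadratics over Q would force √(75012) ∈ Q (pairing opposite roots) or √266, √282 ∈ Q (other pairings), all impossible. Hence [Q(γ):Q] = 4 = [Q(√266, √282):Q], so Q(γ) = Q(√266, √282).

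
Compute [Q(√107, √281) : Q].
[Q(√107, √281) : Q] = 4

[Q(√107):Q] = 2 (min poly x^2 - 107, irreducible since 107 is squarefree > 1). For the top step, suppose √281 ∈ Q(√107), say √281 = c + d√107 with c, d ∈ Q. Squaring: 281 = c^2 + 107d^2 + 2cd√107. Since √107 ∉ Q this forces 2cd = 0. If d = 0 then √281 = c ∈ Q, contradicting 281 squarefree > 1. If c = 0 then 281 = 107d^2, so 107·281 = (107d)^2 is a perfect square in Q — but 107·281 = 30067 is not a perfect square (since 107 and 281 are distinct squarefree integers). Contradiction. Hence √281 ∉ Q(√107), so x^2 - 281 stays irreducible over Q(√107) and [Q(√107, √281) : Q(√107)] = 2. By the tower law, [Q(√107, √281) : Q] = 2 · 2 = 4.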